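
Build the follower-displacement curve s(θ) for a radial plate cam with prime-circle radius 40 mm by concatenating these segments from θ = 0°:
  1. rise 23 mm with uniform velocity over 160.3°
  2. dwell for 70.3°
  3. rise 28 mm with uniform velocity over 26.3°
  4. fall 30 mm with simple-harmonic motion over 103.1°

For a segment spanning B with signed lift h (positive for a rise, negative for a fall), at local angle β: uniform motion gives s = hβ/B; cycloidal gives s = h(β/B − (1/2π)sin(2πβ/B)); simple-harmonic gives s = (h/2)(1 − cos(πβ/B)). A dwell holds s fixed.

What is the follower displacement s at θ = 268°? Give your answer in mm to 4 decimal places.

seg 1 [0°–160.3°] uniform, h=23: full span → s += 23 → s = 23.0000
seg 2 [160.3°–230.6°] dwell: s stays 23.0000
seg 3 [230.6°–256.9°] uniform, h=28: full span → s += 28 → s = 51.0000
seg 4 [256.9°–360°] simple-harmonic, h=-30: θ=268° here. β=11.1, B=103.1. -30/2·(1 − cos(π·0.1077)) = -0.8499 → s = 50.1501

50.1501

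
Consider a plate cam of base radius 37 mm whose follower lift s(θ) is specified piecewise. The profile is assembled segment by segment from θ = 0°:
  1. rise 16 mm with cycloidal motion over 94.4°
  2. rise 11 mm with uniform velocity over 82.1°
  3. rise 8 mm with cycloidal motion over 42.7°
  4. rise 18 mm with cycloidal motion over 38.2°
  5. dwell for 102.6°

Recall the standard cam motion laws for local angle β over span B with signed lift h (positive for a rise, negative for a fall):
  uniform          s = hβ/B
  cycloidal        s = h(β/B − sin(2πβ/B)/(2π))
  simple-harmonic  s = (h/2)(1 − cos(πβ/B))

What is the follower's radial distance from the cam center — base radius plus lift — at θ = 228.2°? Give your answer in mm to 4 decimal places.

seg 1 [0°–94.4°] cycloidal, h=16: full span → s += 16 → s = 16.0000
seg 2 [94.4°–176.5°] uniform, h=11: full span → s += 11 → s = 27.0000
seg 3 [176.5°–219.2°] cycloidal, h=8: full span → s += 8 → s = 35.0000
seg 4 [219.2°–257.4°] cycloidal, h=18: θ=228.2° here. β=9, B=38.2. 18·(0.2356 − sin(2π·0.2356)/(2π)) = 1.3878 → s = 36.3878
radial distance = base radius + s = 37 + 36.3878 = 73.3878

73.3878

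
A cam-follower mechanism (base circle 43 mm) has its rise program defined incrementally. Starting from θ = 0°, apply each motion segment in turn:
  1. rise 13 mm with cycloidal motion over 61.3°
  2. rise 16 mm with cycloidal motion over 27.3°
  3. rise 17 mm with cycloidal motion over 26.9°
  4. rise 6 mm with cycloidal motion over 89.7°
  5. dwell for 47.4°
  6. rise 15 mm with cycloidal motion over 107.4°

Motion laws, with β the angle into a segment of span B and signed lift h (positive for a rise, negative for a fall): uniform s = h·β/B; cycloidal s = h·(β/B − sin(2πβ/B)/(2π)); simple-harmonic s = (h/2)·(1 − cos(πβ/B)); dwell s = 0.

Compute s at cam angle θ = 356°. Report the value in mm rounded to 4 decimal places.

seg 1 [0°–61.3°] cycloidal, h=13: full span → s += 13 → s = 13.0000
seg 2 [61.3°–88.6°] cycloidal, h=16: full span → s += 16 → s = 29.0000
seg 3 [88.6°–115.5°] cycloidal, h=17: full span → s += 17 → s = 46.0000
seg 4 [115.5°–205.2°] cycloidal, h=6: full span → s += 6 → s = 52.0000
seg 5 [205.2°–252.6°] dwell: s stays 52.0000
seg 6 [252.6°–360°] cycloidal, h=15: θ=356° here. β=103.4, B=107.4. 15·(0.9628 − sin(2π·0.9628)/(2π)) = 14.9949 → s = 66.9949

66.9949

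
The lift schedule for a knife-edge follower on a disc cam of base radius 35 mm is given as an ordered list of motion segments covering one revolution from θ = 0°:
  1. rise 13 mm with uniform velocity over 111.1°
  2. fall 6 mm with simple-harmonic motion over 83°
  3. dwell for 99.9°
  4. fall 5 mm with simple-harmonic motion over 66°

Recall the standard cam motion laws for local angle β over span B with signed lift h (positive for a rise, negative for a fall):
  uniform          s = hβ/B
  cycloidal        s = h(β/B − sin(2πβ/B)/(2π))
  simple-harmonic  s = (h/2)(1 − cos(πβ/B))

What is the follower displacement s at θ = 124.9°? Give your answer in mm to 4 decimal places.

seg 1 [0°–111.1°] uniform, h=13: full span → s += 13 → s = 13.0000
seg 2 [111.1°–194.1°] simple-harmonic, h=-6: θ=124.9° here. β=13.8, B=83. -6/2·(1 − cos(π·0.1663)) = -0.4000 → s = 12.6000

12.6000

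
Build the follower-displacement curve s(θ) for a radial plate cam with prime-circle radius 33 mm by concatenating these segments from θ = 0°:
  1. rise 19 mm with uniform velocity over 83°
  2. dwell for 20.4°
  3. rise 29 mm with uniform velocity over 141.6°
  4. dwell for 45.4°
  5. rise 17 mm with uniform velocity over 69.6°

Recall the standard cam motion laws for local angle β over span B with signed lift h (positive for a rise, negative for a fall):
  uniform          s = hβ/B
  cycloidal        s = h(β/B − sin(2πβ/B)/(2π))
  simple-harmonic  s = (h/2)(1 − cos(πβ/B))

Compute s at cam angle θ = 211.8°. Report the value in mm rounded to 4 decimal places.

seg 1 [0°–83°] uniform, h=19: full span → s += 19 → s = 19.0000
seg 2 [83°–103.4°] dwell: s stays 19.0000
seg 3 [103.4°–245°] uniform, h=29: θ=211.8° here. β=108.4, B=141.6. 29·108.4/141.6 = 22.2006 → s = 41.2006

41.2006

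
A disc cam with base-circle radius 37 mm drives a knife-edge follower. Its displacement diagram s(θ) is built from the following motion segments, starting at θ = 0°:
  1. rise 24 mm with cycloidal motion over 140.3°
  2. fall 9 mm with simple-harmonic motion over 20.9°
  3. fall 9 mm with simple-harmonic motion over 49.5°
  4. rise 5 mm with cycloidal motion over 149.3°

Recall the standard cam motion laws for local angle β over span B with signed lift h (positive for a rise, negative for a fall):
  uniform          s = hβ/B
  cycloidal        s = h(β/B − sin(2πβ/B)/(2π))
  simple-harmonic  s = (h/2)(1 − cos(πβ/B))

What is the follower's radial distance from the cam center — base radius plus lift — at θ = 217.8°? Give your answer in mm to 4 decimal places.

seg 1 [0°–140.3°] cycloidal, h=24: full span → s += 24 → s = 24.0000
seg 2 [140.3°–161.2°] simple-harmonic, h=-9: full span → s += -9 → s = 15.0000
seg 3 [161.2°–210.7°] simple-harmonic, h=-9: full span → s += -9 → s = 6.0000
seg 4 [210.7°–360°] cycloidal, h=5: θ=217.8° here. β=7.1, B=149.3. 5·(0.0476 − sin(2π·0.0476)/(2π)) = 0.0035 → s = 6.0035
radial distance = base radius + s = 37 + 6.0035 = 43.0035

43.0035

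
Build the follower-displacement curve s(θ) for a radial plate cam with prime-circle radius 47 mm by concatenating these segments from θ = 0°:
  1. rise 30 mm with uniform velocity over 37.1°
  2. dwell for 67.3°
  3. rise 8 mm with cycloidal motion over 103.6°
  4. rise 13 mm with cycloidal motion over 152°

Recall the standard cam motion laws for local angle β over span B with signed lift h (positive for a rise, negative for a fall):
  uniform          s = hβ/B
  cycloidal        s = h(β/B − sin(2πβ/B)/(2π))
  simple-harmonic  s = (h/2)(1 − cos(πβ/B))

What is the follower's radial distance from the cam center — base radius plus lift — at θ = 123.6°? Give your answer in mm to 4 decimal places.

seg 1 [0°–37.1°] uniform, h=30: full span → s += 30 → s = 30.0000
seg 2 [37.1°–104.4°] dwell: s stays 30.0000
seg 3 [104.4°–208°] cycloidal, h=8: θ=123.6° here. β=19.2, B=103.6. 8·(0.1853 − sin(2π·0.1853)/(2π)) = 0.3131 → s = 30.3131
radial distance = base radius + s = 47 + 30.3131 = 77.3131

77.3131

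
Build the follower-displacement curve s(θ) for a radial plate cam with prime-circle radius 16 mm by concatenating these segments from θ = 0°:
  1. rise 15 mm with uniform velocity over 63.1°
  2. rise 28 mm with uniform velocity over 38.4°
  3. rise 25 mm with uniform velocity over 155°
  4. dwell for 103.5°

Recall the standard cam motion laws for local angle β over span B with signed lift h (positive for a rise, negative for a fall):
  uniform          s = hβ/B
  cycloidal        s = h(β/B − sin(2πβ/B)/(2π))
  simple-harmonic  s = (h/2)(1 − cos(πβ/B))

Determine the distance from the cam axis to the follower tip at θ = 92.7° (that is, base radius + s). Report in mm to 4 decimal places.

seg 1 [0°–63.1°] uniform, h=15: full span → s += 15 → s = 15.0000
seg 2 [63.1°–101.5°] uniform, h=28: θ=92.7° here. β=29.6, B=38.4. 28·29.6/38.4 = 21.5833 → s = 36.5833
radial distance = base radius + s = 16 + 36.5833 = 52.5833

52.5833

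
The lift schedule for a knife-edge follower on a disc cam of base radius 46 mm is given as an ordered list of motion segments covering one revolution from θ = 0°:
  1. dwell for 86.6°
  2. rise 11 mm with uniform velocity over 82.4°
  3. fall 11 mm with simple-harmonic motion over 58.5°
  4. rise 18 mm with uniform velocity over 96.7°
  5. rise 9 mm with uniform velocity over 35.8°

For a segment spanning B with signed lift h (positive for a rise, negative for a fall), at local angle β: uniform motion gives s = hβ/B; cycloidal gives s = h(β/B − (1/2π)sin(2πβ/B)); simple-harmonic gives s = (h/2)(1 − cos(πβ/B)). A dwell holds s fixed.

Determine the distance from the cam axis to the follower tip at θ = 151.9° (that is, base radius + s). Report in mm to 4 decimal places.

seg 1 [0°–86.6°] dwell: s stays 0.0000
seg 2 [86.6°–169°] uniform, h=11: θ=151.9° here. β=65.3, B=82.4. 11·65.3/82.4 = 8.7172 → s = 8.7172
radial distance = base radius + s = 46 + 8.7172 = 54.7172

54.7172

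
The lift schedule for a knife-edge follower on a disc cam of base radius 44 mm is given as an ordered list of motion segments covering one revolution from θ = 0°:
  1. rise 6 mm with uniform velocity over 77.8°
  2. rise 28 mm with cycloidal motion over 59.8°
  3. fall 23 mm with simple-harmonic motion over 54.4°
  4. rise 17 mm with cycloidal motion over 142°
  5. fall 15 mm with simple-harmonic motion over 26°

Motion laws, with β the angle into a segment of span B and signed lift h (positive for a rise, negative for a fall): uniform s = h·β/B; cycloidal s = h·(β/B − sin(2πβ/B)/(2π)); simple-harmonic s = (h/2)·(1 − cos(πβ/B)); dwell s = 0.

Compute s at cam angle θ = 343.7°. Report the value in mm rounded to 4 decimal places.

seg 1 [0°–77.8°] uniform, h=6: full span → s += 6 → s = 6.0000
seg 2 [77.8°–137.6°] cycloidal, h=28: full span → s += 28 → s = 34.0000
seg 3 [137.6°–192°] simple-harmonic, h=-23: full span → s += -23 → s = 11.0000
seg 4 [192°–334°] cycloidal, h=17: full span → s += 17 → s = 28.0000
seg 5 [334°–360°] simple-harmonic, h=-15: θ=343.7° here. β=9.7, B=26. -15/2·(1 − cos(π·0.3731)) = -4.5881 → s = 23.4119

23.4119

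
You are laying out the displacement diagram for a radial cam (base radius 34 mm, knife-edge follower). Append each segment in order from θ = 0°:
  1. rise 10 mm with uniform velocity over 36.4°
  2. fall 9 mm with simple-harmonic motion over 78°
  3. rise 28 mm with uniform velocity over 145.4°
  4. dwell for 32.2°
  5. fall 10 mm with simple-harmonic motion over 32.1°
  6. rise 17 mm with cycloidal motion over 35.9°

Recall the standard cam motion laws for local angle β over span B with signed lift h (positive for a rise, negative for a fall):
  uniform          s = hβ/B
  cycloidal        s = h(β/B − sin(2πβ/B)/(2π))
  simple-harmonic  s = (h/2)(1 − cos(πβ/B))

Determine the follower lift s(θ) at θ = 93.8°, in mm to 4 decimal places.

seg 1 [0°–36.4°] uniform, h=10: full span → s += 10 → s = 10.0000
seg 2 [36.4°–114.4°] simple-harmonic, h=-9: θ=93.8° here. β=57.4, B=78. -9/2·(1 − cos(π·0.7359)) = -7.5379 → s = 2.4621

2.4621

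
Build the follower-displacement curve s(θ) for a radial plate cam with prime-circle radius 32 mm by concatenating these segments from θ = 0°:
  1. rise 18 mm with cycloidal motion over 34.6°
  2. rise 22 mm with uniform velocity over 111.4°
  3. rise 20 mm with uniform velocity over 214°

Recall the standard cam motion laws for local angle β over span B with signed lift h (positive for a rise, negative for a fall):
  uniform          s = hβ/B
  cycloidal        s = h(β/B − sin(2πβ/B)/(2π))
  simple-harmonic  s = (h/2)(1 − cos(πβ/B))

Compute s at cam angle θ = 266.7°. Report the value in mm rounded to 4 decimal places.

seg 1 [0°–34.6°] cycloidal, h=18: full span → s += 18 → s = 18.0000
seg 2 [34.6°–146°] uniform, h=22: full span → s += 22 → s = 40.0000
seg 3 [146°–360°] uniform, h=20: θ=266.7° here. β=120.7, B=214. 20·120.7/214 = 11.2804 → s = 51.2804

51.2804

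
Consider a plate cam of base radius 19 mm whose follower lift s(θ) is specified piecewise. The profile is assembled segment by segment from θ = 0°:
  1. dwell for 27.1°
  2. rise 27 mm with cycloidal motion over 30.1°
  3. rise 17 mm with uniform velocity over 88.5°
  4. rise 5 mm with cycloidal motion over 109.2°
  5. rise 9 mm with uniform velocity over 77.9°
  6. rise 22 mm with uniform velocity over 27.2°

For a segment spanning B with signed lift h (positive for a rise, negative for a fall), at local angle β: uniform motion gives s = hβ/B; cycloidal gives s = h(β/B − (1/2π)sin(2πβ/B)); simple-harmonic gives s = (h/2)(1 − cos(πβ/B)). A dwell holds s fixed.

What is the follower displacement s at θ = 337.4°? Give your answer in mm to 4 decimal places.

seg 1 [0°–27.1°] dwell: s stays 0.0000
seg 2 [27.1°–57.2°] cycloidal, h=27: full span → s += 27 → s = 27.0000
seg 3 [57.2°–145.7°] uniform, h=17: full span → s += 17 → s = 44.0000
seg 4 [145.7°–254.9°] cycloidal, h=5: full span → s += 5 → s = 49.0000
seg 5 [254.9°–332.8°] uniform, h=9: full span → s += 9 → s = 58.0000
seg 6 [332.8°–360°] uniform, h=22: θ=337.4° here. β=4.6, B=27.2. 22·4.6/27.2 = 3.7206 → s = 61.7206

61.7206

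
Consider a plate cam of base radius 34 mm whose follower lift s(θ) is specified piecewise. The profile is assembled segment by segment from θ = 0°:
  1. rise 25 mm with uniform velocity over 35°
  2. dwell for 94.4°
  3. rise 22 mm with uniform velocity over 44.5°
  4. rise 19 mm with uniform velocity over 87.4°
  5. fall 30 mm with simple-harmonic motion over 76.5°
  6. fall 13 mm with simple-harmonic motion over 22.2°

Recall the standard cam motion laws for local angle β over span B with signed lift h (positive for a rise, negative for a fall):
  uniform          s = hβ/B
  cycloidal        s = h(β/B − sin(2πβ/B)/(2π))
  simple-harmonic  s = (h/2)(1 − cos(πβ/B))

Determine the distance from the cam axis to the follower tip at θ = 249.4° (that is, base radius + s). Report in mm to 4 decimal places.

seg 1 [0°–35°] uniform, h=25: full span → s += 25 → s = 25.0000
seg 2 [35°–129.4°] dwell: s stays 25.0000
seg 3 [129.4°–173.9°] uniform, h=22: full span → s += 22 → s = 47.0000
seg 4 [173.9°–261.3°] uniform, h=19: θ=249.4° here. β=75.5, B=87.4. 19·75.5/87.4 = 16.4130 → s = 63.4130
radial distance = base radius + s = 34 + 63.4130 = 97.4130

97.4130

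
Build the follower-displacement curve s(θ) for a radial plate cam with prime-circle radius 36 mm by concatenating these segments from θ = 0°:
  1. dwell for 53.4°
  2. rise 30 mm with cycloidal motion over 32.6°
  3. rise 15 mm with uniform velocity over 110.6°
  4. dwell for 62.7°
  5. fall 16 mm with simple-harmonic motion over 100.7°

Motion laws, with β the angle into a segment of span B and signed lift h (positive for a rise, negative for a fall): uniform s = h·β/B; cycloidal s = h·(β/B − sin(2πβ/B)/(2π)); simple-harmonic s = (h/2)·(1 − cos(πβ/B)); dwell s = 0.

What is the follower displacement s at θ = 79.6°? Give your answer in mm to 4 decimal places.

seg 1 [0°–53.4°] dwell: s stays 0.0000
seg 2 [53.4°–86°] cycloidal, h=30: θ=79.6° here. β=26.2, B=32.6. 30·(0.8037 − sin(2π·0.8037)/(2π)) = 28.6161 → s = 28.6161

28.6161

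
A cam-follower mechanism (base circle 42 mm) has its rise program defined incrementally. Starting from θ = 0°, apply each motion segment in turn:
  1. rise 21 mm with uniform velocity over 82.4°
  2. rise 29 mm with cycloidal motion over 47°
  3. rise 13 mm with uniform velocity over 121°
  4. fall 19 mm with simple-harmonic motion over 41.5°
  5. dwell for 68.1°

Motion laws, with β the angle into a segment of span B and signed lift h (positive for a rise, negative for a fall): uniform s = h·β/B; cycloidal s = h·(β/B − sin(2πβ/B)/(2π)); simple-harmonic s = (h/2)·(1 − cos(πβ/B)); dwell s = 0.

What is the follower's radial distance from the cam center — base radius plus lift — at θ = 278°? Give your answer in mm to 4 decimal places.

seg 1 [0°–82.4°] uniform, h=21: full span → s += 21 → s = 21.0000
seg 2 [82.4°–129.4°] cycloidal, h=29: full span → s += 29 → s = 50.0000
seg 3 [129.4°–250.4°] uniform, h=13: full span → s += 13 → s = 63.0000
seg 4 [250.4°–291.9°] simple-harmonic, h=-19: θ=278° here. β=27.6, B=41.5. -19/2·(1 − cos(π·0.6651)) = -14.2084 → s = 48.7916
radial distance = base radius + s = 42 + 48.7916 = 90.7916

90.7916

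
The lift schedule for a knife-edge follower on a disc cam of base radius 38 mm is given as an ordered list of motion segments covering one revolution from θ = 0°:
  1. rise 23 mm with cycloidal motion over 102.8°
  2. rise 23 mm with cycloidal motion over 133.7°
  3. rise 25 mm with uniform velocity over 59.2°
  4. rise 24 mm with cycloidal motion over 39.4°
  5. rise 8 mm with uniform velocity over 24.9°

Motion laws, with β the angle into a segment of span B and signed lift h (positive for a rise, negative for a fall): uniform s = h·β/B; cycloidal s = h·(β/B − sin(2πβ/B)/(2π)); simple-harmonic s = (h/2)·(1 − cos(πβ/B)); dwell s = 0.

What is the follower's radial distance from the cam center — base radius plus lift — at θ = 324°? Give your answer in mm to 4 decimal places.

seg 1 [0°–102.8°] cycloidal, h=23: full span → s += 23 → s = 23.0000
seg 2 [102.8°–236.5°] cycloidal, h=23: full span → s += 23 → s = 46.0000
seg 3 [236.5°–295.7°] uniform, h=25: full span → s += 25 → s = 71.0000
seg 4 [295.7°–335.1°] cycloidal, h=24: θ=324° here. β=28.3, B=39.4. 24·(0.7183 − sin(2π·0.7183)/(2π)) = 20.9827 → s = 91.9827
radial distance = base radius + s = 38 + 91.9827 = 129.9827

129.9827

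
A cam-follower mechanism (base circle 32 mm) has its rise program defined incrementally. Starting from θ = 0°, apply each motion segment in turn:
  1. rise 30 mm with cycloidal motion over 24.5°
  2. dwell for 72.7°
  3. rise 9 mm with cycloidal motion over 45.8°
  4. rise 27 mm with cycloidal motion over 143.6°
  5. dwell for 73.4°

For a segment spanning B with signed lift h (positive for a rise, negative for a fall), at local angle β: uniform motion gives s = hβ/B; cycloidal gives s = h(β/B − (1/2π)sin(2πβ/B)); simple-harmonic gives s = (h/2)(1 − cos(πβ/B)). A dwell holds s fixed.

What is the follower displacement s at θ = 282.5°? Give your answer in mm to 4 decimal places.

seg 1 [0°–24.5°] cycloidal, h=30: full span → s += 30 → s = 30.0000
seg 2 [24.5°–97.2°] dwell: s stays 30.0000
seg 3 [97.2°–143°] cycloidal, h=9: full span → s += 9 → s = 39.0000
seg 4 [143°–286.6°] cycloidal, h=27: θ=282.5° here. β=139.5, B=143.6. 27·(0.9714 − sin(2π·0.9714)/(2π)) = 26.9959 → s = 65.9959

65.9959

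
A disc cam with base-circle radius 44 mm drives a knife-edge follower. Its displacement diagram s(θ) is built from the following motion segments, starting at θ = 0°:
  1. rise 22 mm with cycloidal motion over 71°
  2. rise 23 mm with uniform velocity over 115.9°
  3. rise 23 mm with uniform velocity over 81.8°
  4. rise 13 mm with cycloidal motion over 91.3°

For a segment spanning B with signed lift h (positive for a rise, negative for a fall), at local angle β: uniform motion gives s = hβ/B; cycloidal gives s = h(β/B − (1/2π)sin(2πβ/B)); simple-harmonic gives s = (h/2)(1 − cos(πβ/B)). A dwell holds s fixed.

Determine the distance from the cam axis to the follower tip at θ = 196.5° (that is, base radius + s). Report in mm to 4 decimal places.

seg 1 [0°–71°] cycloidal, h=22: full span → s += 22 → s = 22.0000
seg 2 [71°–186.9°] uniform, h=23: full span → s += 23 → s = 45.0000
seg 3 [186.9°–268.7°] uniform, h=23: θ=196.5° here. β=9.6, B=81.8. 23·9.6/81.8 = 2.6993 → s = 47.6993
radial distance = base radius + s = 44 + 47.6993 = 91.6993

91.6993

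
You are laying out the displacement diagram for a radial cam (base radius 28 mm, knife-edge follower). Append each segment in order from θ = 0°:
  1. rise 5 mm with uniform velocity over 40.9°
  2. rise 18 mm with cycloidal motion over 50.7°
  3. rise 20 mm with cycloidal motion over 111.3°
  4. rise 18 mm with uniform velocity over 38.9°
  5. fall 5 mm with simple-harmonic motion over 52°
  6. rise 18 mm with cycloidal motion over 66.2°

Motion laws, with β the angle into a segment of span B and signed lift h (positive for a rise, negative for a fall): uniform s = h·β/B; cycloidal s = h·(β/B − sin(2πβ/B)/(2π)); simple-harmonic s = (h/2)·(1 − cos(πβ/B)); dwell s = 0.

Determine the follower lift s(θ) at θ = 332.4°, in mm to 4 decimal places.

seg 1 [0°–40.9°] uniform, h=5: full span → s += 5 → s = 5.0000
seg 2 [40.9°–91.6°] cycloidal, h=18: full span → s += 18 → s = 23.0000
seg 3 [91.6°–202.9°] cycloidal, h=20: full span → s += 20 → s = 43.0000
seg 4 [202.9°–241.8°] uniform, h=18: full span → s += 18 → s = 61.0000
seg 5 [241.8°–293.8°] simple-harmonic, h=-5: full span → s += -5 → s = 56.0000
seg 6 [293.8°–360°] cycloidal, h=18: θ=332.4° here. β=38.6, B=66.2. 18·(0.5831 − sin(2π·0.5831)/(2π)) = 11.9239 → s = 67.9239

67.9239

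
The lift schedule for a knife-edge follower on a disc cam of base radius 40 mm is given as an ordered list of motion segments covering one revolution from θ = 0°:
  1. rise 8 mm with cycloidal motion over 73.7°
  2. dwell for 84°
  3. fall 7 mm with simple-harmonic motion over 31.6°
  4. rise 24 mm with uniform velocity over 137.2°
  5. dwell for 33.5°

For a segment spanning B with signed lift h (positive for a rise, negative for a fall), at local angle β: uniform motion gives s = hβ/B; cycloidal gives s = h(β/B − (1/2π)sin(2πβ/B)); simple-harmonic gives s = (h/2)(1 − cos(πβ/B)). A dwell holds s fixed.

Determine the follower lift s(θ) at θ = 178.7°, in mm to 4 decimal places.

seg 1 [0°–73.7°] cycloidal, h=8: full span → s += 8 → s = 8.0000
seg 2 [73.7°–157.7°] dwell: s stays 8.0000
seg 3 [157.7°–189.3°] simple-harmonic, h=-7: θ=178.7° here. β=21, B=31.6. -7/2·(1 − cos(π·0.6646)) = -5.2299 → s = 2.7701

2.7701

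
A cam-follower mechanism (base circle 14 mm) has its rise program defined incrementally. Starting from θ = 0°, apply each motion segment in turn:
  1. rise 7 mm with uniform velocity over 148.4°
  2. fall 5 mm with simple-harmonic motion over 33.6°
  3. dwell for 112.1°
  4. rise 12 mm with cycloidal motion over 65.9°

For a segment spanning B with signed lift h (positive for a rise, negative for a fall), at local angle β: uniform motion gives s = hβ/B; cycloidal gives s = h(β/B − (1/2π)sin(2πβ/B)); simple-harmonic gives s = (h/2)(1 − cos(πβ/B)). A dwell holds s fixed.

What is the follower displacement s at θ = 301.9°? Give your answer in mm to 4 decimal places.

seg 1 [0°–148.4°] uniform, h=7: full span → s += 7 → s = 7.0000
seg 2 [148.4°–182°] simple-harmonic, h=-5: full span → s += -5 → s = 2.0000
seg 3 [182°–294.1°] dwell: s stays 2.0000
seg 4 [294.1°–360°] cycloidal, h=12: θ=301.9° here. β=7.8, B=65.9. 12·(0.1184 − sin(2π·0.1184)/(2π)) = 0.1274 → s = 2.1274

2.1274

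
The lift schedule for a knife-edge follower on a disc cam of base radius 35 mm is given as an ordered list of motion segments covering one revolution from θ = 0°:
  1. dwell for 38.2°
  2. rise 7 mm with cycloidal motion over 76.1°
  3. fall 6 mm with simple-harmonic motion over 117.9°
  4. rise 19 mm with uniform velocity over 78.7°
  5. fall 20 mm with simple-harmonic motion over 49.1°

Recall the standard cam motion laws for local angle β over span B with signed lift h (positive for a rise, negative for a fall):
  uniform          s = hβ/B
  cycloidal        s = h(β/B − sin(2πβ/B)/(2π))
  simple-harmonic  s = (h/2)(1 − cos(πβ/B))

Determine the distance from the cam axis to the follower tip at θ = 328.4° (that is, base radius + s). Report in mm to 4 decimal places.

seg 1 [0°–38.2°] dwell: s stays 0.0000
seg 2 [38.2°–114.3°] cycloidal, h=7: full span → s += 7 → s = 7.0000
seg 3 [114.3°–232.2°] simple-harmonic, h=-6: full span → s += -6 → s = 1.0000
seg 4 [232.2°–310.9°] uniform, h=19: full span → s += 19 → s = 20.0000
seg 5 [310.9°–360°] simple-harmonic, h=-20: θ=328.4° here. β=17.5, B=49.1. -20/2·(1 − cos(π·0.3564)) = -5.6406 → s = 14.3594
radial distance = base radius + s = 35 + 14.3594 = 49.3594

49.3594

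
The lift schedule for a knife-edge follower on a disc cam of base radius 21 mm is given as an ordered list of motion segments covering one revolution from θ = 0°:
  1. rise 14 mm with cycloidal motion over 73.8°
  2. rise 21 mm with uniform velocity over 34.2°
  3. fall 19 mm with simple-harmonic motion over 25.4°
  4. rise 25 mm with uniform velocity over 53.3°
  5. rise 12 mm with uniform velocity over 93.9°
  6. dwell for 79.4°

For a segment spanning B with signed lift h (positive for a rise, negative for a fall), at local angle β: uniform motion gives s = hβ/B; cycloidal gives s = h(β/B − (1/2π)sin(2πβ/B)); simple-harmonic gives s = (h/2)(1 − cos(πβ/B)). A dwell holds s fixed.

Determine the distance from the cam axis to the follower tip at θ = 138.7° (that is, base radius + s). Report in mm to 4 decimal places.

seg 1 [0°–73.8°] cycloidal, h=14: full span → s += 14 → s = 14.0000
seg 2 [73.8°–108°] uniform, h=21: full span → s += 21 → s = 35.0000
seg 3 [108°–133.4°] simple-harmonic, h=-19: full span → s += -19 → s = 16.0000
seg 4 [133.4°–186.7°] uniform, h=25: θ=138.7° here. β=5.3, B=53.3. 25·5.3/53.3 = 2.4859 → s = 18.4859
radial distance = base radius + s = 21 + 18.4859 = 39.4859

39.4859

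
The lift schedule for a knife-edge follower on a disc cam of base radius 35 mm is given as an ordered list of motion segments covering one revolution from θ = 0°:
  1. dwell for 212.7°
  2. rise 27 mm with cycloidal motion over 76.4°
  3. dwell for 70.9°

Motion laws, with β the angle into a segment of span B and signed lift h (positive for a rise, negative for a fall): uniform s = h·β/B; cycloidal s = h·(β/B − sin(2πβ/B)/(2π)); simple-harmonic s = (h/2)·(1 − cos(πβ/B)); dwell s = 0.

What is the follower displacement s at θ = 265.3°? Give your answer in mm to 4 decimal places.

seg 1 [0°–212.7°] dwell: s stays 0.0000
seg 2 [212.7°–289.1°] cycloidal, h=27: θ=265.3° here. β=52.6, B=76.4. 27·(0.6885 − sin(2π·0.6885)/(2π)) = 22.5692 → s = 22.5692

22.5692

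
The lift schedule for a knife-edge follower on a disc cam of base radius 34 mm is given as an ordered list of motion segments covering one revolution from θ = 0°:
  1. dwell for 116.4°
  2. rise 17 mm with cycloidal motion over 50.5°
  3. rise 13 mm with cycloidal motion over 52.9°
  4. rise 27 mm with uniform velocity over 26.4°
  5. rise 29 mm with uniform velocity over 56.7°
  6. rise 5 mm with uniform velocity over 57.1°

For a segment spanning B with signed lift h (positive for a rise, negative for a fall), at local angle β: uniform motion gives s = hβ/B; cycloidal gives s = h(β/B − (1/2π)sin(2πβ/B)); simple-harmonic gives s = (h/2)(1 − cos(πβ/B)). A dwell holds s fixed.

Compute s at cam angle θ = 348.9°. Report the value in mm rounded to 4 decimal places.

seg 1 [0°–116.4°] dwell: s stays 0.0000
seg 2 [116.4°–166.9°] cycloidal, h=17: full span → s += 17 → s = 17.0000
seg 3 [166.9°–219.8°] cycloidal, h=13: full span → s += 13 → s = 30.0000
seg 4 [219.8°–246.2°] uniform, h=27: full span → s += 27 → s = 57.0000
seg 5 [246.2°–302.9°] uniform, h=29: full span → s += 29 → s = 86.0000
seg 6 [302.9°–360°] uniform, h=5: θ=348.9° here. β=46, B=57.1. 5·46/57.1 = 4.0280 → s = 90.0280

90.0280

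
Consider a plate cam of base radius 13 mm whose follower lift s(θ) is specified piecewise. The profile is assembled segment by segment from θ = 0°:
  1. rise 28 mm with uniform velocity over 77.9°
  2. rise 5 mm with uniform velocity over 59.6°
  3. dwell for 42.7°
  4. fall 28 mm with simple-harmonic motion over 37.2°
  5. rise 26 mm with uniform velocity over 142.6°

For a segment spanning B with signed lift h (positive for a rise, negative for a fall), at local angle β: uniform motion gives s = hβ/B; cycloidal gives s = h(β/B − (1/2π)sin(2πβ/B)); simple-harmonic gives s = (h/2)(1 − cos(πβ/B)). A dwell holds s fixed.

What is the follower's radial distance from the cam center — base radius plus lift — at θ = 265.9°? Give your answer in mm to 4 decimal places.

seg 1 [0°–77.9°] uniform, h=28: full span → s += 28 → s = 28.0000
seg 2 [77.9°–137.5°] uniform, h=5: full span → s += 5 → s = 33.0000
seg 3 [137.5°–180.2°] dwell: s stays 33.0000
seg 4 [180.2°–217.4°] simple-harmonic, h=-28: full span → s += -28 → s = 5.0000
seg 5 [217.4°–360°] uniform, h=26: θ=265.9° here. β=48.5, B=142.6. 26·48.5/142.6 = 8.8429 → s = 13.8429
radial distance = base radius + s = 13 + 13.8429 = 26.8429

26.8429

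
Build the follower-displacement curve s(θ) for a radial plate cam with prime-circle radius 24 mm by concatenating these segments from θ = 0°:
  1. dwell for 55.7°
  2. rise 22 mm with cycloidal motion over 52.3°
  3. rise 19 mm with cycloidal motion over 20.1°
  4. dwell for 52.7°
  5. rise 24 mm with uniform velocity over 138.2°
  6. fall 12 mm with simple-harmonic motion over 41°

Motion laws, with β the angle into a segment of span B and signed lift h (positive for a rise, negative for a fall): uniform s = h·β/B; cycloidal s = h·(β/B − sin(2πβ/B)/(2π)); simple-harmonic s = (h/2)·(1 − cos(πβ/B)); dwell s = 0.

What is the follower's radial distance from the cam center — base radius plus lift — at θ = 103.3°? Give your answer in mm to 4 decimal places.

seg 1 [0°–55.7°] dwell: s stays 0.0000
seg 2 [55.7°–108°] cycloidal, h=22: θ=103.3° here. β=47.6, B=52.3. 22·(0.9101 − sin(2π·0.9101)/(2π)) = 21.8966 → s = 21.8966
radial distance = base radius + s = 24 + 21.8966 = 45.8966

45.8966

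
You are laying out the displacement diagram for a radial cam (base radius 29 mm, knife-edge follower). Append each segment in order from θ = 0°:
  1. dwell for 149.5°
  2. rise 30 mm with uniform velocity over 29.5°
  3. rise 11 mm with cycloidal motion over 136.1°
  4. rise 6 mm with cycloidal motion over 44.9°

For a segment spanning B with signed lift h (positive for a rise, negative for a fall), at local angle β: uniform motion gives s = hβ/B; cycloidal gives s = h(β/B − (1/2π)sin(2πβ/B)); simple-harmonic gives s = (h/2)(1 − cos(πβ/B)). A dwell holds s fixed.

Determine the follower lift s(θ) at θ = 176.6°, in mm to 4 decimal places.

seg 1 [0°–149.5°] dwell: s stays 0.0000
seg 2 [149.5°–179°] uniform, h=30: θ=176.6° here. β=27.1, B=29.5. 30·27.1/29.5 = 27.5593 → s = 27.5593

27.5593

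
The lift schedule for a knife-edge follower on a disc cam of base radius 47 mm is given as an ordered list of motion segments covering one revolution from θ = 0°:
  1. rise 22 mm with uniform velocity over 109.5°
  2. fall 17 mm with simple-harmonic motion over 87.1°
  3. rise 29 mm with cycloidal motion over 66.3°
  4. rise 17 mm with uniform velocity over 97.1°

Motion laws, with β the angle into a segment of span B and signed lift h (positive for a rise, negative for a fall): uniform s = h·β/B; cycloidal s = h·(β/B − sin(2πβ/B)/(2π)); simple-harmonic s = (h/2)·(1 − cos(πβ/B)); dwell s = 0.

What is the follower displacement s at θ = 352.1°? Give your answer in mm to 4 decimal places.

seg 1 [0°–109.5°] uniform, h=22: full span → s += 22 → s = 22.0000
seg 2 [109.5°–196.6°] simple-harmonic, h=-17: full span → s += -17 → s = 5.0000
seg 3 [196.6°–262.9°] cycloidal, h=29: full span → s += 29 → s = 34.0000
seg 4 [262.9°–360°] uniform, h=17: θ=352.1° here. β=89.2, B=97.1. 17·89.2/97.1 = 15.6169 → s = 49.6169

49.6169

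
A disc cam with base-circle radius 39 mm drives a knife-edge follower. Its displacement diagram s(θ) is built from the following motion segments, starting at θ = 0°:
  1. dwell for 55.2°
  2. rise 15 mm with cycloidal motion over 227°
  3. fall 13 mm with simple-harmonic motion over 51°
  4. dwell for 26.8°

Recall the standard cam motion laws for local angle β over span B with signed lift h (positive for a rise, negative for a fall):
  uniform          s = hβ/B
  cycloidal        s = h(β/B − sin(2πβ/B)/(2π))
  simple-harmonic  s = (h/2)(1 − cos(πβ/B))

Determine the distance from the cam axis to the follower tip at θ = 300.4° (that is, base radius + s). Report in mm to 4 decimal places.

seg 1 [0°–55.2°] dwell: s stays 0.0000
seg 2 [55.2°–282.2°] cycloidal, h=15: full span → s += 15 → s = 15.0000
seg 3 [282.2°–333.2°] simple-harmonic, h=-13: θ=300.4° here. β=18.2, B=51. -13/2·(1 − cos(π·0.3569)) = -3.6746 → s = 11.3254
radial distance = base radius + s = 39 + 11.3254 = 50.3254

50.3254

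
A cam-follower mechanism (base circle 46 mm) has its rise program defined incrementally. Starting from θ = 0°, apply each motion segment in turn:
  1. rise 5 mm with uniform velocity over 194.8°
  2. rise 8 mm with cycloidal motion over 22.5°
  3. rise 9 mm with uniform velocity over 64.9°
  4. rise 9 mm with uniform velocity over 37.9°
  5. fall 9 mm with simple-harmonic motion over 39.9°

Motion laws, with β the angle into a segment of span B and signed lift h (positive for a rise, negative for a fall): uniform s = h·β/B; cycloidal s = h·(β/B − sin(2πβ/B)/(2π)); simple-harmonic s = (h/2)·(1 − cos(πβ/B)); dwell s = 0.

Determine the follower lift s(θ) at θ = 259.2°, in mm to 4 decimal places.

seg 1 [0°–194.8°] uniform, h=5: full span → s += 5 → s = 5.0000
seg 2 [194.8°–217.3°] cycloidal, h=8: full span → s += 8 → s = 13.0000
seg 3 [217.3°–282.2°] uniform, h=9: θ=259.2° here. β=41.9, B=64.9. 9·41.9/64.9 = 5.8105 → s = 18.8105

18.8105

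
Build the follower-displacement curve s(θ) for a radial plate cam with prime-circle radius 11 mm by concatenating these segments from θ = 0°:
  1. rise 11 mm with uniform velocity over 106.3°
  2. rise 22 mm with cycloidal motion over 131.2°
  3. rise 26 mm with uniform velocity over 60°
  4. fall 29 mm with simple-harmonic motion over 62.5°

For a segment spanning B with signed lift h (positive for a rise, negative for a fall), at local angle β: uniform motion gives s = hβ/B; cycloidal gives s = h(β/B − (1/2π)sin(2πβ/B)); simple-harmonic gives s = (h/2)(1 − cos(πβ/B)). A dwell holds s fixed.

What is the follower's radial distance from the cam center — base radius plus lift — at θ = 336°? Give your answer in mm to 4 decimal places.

seg 1 [0°–106.3°] uniform, h=11: full span → s += 11 → s = 11.0000
seg 2 [106.3°–237.5°] cycloidal, h=22: full span → s += 22 → s = 33.0000
seg 3 [237.5°–297.5°] uniform, h=26: full span → s += 26 → s = 59.0000
seg 4 [297.5°–360°] simple-harmonic, h=-29: θ=336° here. β=38.5, B=62.5. -29/2·(1 − cos(π·0.6160)) = -19.6680 → s = 39.3320
radial distance = base radius + s = 11 + 39.3320 = 50.3320

50.3320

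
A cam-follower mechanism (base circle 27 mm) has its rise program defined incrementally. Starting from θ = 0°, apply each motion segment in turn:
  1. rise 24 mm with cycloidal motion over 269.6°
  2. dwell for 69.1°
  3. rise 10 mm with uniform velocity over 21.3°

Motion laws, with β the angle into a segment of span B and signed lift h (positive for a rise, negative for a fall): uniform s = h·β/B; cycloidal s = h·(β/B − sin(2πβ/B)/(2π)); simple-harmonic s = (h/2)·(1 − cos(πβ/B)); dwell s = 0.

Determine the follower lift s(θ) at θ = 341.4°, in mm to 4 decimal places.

seg 1 [0°–269.6°] cycloidal, h=24: full span → s += 24 → s = 24.0000
seg 2 [269.6°–338.7°] dwell: s stays 24.0000
seg 3 [338.7°–360°] uniform, h=10: θ=341.4° here. β=2.7, B=21.3. 10·2.7/21.3 = 1.2676 → s = 25.2676

25.2676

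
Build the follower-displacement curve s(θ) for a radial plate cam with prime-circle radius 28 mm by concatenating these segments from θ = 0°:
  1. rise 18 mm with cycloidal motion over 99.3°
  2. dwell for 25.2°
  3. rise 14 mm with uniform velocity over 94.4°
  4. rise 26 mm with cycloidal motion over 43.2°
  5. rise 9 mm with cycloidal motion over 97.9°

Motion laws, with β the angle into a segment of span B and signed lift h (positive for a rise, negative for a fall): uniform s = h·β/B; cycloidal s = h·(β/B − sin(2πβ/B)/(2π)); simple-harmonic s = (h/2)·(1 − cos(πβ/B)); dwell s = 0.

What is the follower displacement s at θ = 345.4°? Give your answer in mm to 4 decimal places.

seg 1 [0°–99.3°] cycloidal, h=18: full span → s += 18 → s = 18.0000
seg 2 [99.3°–124.5°] dwell: s stays 18.0000
seg 3 [124.5°–218.9°] uniform, h=14: full span → s += 14 → s = 32.0000
seg 4 [218.9°–262.1°] cycloidal, h=26: full span → s += 26 → s = 58.0000
seg 5 [262.1°–360°] cycloidal, h=9: θ=345.4° here. β=83.3, B=97.9. 9·(0.8509 − sin(2π·0.8509)/(2π)) = 8.8120 → s = 66.8120

66.8120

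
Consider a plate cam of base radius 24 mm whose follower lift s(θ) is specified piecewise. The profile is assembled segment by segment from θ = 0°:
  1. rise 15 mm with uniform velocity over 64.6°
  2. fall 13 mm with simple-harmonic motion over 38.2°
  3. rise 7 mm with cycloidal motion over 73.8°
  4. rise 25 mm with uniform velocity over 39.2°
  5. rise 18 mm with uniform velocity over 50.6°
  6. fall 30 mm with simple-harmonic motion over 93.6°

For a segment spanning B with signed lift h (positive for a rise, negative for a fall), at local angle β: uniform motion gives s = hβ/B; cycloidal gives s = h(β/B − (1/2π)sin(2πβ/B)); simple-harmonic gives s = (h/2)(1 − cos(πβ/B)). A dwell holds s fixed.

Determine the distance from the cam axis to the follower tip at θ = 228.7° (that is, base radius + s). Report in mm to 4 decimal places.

seg 1 [0°–64.6°] uniform, h=15: full span → s += 15 → s = 15.0000
seg 2 [64.6°–102.8°] simple-harmonic, h=-13: full span → s += -13 → s = 2.0000
seg 3 [102.8°–176.6°] cycloidal, h=7: full span → s += 7 → s = 9.0000
seg 4 [176.6°–215.8°] uniform, h=25: full span → s += 25 → s = 34.0000
seg 5 [215.8°–266.4°] uniform, h=18: θ=228.7° here. β=12.9, B=50.6. 18·12.9/50.6 = 4.5889 → s = 38.5889
radial distance = base radius + s = 24 + 38.5889 = 62.5889

62.5889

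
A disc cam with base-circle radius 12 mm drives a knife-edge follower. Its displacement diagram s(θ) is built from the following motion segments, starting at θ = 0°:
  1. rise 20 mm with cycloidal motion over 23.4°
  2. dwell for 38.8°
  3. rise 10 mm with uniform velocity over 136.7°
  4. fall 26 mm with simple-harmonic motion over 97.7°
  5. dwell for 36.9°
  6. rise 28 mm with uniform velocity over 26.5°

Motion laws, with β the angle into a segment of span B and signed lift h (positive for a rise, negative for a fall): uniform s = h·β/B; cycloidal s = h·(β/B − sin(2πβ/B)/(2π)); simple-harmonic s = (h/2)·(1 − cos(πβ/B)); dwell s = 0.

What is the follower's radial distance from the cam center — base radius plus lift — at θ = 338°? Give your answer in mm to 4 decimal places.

seg 1 [0°–23.4°] cycloidal, h=20: full span → s += 20 → s = 20.0000
seg 2 [23.4°–62.2°] dwell: s stays 20.0000
seg 3 [62.2°–198.9°] uniform, h=10: full span → s += 10 → s = 30.0000
seg 4 [198.9°–296.6°] simple-harmonic, h=-26: full span → s += -26 → s = 4.0000
seg 5 [296.6°–333.5°] dwell: s stays 4.0000
seg 6 [333.5°–360°] uniform, h=28: θ=338° here. β=4.5, B=26.5. 28·4.5/26.5 = 4.7547 → s = 8.7547
radial distance = base radius + s = 12 + 8.7547 = 20.7547

20.7547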